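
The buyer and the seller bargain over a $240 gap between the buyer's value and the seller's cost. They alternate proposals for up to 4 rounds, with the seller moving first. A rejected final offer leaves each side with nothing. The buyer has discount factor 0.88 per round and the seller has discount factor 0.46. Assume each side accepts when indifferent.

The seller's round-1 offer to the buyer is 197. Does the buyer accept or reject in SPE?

Round 4 (the buyer proposes): the seller will accept anything ≥ 0, so the buyer offers 0 and keeps 240.
Round 3 (the seller proposes): the buyer can get 240 next round, worth 0.88 × 240 = 211.2 now, so the seller offers 211.2, keeping 28.8.
Round 2 (the buyer proposes): the seller can get 28.8 next round, worth 0.46 × 28.8 = 13.248 now, so the buyer offers 13.248, keeping 226.752.
So by rejecting in round 1, the buyer gets 226.752 next round, worth 0.88 × 226.752 = 199.54176 now.
Offer 197 < 199.54176, so the buyer rejects.

Reject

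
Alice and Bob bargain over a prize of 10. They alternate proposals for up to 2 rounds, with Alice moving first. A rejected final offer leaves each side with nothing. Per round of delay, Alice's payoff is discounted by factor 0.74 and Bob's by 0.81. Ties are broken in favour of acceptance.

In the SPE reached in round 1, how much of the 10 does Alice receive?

Round 2 (Bob proposes): Alice will accept anything ≥ 0, so Bob offers 0 and keeps 10.
Round 1 (Alice proposes): Bob can get 10 next round, worth 0.81 × 10 = 8.1 now, so Alice offers 8.1, keeping 1.9.

1.9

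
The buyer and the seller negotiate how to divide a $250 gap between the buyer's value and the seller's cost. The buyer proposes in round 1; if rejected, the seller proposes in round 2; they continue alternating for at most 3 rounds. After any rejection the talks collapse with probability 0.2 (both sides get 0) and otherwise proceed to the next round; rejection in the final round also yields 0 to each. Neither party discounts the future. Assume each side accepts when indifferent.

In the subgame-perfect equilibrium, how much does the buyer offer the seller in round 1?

Round 3 (the buyer proposes): the seller will accept anything ≥ 0, so the buyer offers 0 and keeps 250.
Round 2 (the seller proposes): rejecting gives the buyer an expected 0.8 × 250 = 200; the seller offers that and keeps 50.
Round 1 (the buyer proposes): rejecting gives the seller an expected 0.8 × 50 = 40; the buyer offers that and keeps 210.

40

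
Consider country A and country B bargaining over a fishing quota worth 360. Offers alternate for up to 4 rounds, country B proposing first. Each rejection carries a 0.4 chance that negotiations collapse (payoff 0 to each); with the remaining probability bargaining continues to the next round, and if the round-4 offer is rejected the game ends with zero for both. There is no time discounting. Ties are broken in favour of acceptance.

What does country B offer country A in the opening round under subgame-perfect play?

By backward induction:
Round 4 (country A proposes): rejection yields 0 for country B; country A offers 0 and keeps 360.
Round 3 (country B proposes): rejecting gives country A an expected 0.6 × 360 = 216. Country B offers 216 and keeps 360 − 216 = 144.
Round 2 (country A proposes): rejecting gives country B an expected 0.6 × 144 = 86.4; country A offers that and keeps 273.6.
Round 1 (country B proposes): rejecting gives country A an expected 0.6 × 273.6 = 164.16; country B offers that and keeps 195.84.

164.16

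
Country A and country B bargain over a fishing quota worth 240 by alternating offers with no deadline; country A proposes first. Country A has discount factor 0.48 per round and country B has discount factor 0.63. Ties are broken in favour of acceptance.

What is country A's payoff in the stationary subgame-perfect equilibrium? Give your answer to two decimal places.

127.29

When country A proposes, country B accepts any offer worth at least 0.63 times what country B would get by proposing next round; and vice versa.
This gives x = 240 − 0.63y and y = 240 − 0.48x, where x and y are each side's share when it proposes.
Hence (1 − 0.63·0.48)x = 240(1 − 0.63), i.e. 0.6976·x = 88.8.
x ≈ 127.2936; country B's share is 240 − x ≈ 112.7064.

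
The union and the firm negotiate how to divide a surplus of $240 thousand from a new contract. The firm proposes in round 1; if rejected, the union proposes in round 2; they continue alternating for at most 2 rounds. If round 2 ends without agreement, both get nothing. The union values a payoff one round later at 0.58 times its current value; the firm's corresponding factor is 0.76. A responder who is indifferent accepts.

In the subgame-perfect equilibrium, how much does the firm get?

100.8

Round 2 (the union proposes): the firm will accept anything ≥ 0, so the union offers 0 and keeps 240.
Round 1 (the firm proposes): the union can get 240 next round, worth 0.58 × 240 = 139.2 now, so the firm offers 139.2, keeping 100.8.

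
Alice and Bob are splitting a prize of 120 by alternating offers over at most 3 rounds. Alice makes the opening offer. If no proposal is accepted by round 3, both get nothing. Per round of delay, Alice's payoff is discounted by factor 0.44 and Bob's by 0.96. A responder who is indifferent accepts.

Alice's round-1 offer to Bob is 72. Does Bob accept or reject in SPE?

Round 3 (Alice proposes): Bob will accept anything ≥ 0, so Alice offers 0 and keeps 120.
Round 2 (Bob proposes): Alice can get 120 next round, worth 0.44 × 120 = 52.8 now. Bob offers 52.8 and keeps 120 − 52.8 = 67.2.
So by rejecting in round 1, Bob gets 67.2 next round, worth 0.96 × 67.2 = 64.512 now.
Offer 72 ≥ 64.512, so Bob accepts.

Accept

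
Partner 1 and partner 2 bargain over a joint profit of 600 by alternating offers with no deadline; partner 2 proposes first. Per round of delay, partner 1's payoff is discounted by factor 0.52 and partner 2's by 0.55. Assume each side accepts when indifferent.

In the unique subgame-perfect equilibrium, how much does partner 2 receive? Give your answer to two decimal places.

Let x be partner 2's share when partner 2 proposes and y be partner 1's share when partner 1 proposes.
Partner 1 accepts iff offered ≥ 0.52·y, so x = 600 − 0.52y. Symmetrically y = 600 − 0.55x.
Substituting: x = 600 − 0.52(600 − 0.55x), giving x(1 − 0.55·0.52) = 600(1 − 0.52).
So x = 600 × 0.48 / 0.714 ≈ 403.3613, and partner 1 receives 600 − x ≈ 196.6387.

403.36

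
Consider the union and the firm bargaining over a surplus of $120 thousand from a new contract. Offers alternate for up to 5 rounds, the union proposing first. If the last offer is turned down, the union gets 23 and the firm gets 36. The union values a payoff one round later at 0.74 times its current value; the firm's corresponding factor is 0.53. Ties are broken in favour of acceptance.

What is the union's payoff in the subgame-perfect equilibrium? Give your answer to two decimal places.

91.44

Round 5 (the union proposes): the firm gets 36 if talks fail, so the union offers 36 and keeps 84.
Round 4 (the firm proposes): the union can get 84 next round, worth 0.74 × 84 = 62.16 now; the firm offers that and keeps 57.84.
Round 3 (the union proposes): the firm can get 57.84 next round, worth 0.53 × 57.84 = 30.6552 now, so the union offers 30.6552, keeping 89.3448.
Round 2 (the firm proposes): the union can get 89.3448 next round, worth 0.74 × 89.3448 = 66.115152 now. The firm offers 66.115152 and keeps 120 − 66.115152 = 53.884848.
Round 1 (the union proposes): the firm can get 53.884848 next round, worth 0.53 × 53.884848 = 28.55896944 now; the union offers that and keeps 91.44103056.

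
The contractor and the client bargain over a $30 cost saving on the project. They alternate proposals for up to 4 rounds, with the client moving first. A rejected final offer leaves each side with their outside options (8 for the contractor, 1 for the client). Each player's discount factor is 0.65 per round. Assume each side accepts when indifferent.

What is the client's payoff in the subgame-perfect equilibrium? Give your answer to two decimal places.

Solve by backward induction from round 4.
Round 4 (the contractor proposes): the client gets 1 if talks fail, so the contractor offers 1 and keeps 29.
Round 3 (the client proposes): the contractor can get 29 next round, worth 0.65 × 29 = 18.85 now; the client offers that and keeps 11.15.
Round 2 (the contractor proposes): the client can get 11.15 next round, worth 0.65 × 11.15 = 7.2475 now. The contractor offers 7.2475 and keeps 30 − 7.2475 = 22.7525.
Round 1 (the client proposes): the contractor can get 22.7525 next round, worth 0.65 × 22.7525 = 14.789125 now; the client offers that and keeps 15.210875.

15.21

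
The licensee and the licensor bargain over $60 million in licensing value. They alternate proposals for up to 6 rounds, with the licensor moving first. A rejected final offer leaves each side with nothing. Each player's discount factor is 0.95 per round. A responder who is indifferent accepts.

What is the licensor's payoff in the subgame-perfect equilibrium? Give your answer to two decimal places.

8.15

By backward induction:
Round 6 (the licensee proposes): the licensor will accept anything ≥ 0, so the licensee offers 0 and keeps 60.
Round 5 (the licensor proposes): the licensee can get 60 next round, worth 0.95 × 60 = 57 now, so the licensor offers 57, keeping 3.
Round 4 (the licensee proposes): the licensor can get 3 next round, worth 0.95 × 3 = 2.85 now, so the licensee offers 2.85, keeping 57.15.
Round 3 (the licensor proposes): the licensee can get 57.15 next round, worth 0.95 × 57.15 = 54.2925 now. The licensor offers 54.2925 and keeps 60 − 54.2925 = 5.7075.
Round 2 (the licensee proposes): the licensor can get 5.7075 next round, worth 0.95 × 5.7075 = 5.422125 now; the licensee offers that and keeps 54.577875.
Round 1 (the licensor proposes): the licensee can get 54.577875 next round, worth 0.95 × 54.577875 = 51.84898125 now. The licensor offers 51.84898125 and keeps 60 − 51.84898125 = 8.15101875.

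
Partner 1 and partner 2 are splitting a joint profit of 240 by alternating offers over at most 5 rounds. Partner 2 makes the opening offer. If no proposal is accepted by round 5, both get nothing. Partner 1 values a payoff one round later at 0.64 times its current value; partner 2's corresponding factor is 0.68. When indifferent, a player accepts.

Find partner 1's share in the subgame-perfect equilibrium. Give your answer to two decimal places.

70.54

By backward induction:
Round 5 (partner 2 proposes): partner 1 will accept anything ≥ 0, so partner 2 offers 0 and keeps 240.
Round 4 (partner 1 proposes): partner 2 can get 240 next round, worth 0.68 × 240 = 163.2 now, so partner 1 offers 163.2, keeping 76.8.
Round 3 (partner 2 proposes): partner 1 can get 76.8 next round, worth 0.64 × 76.8 = 49.152 now; partner 2 offers that and keeps 190.848.
Round 2 (partner 1 proposes): partner 2 can get 190.848 next round, worth 0.68 × 190.848 = 129.77664 now; partner 1 offers that and keeps 110.22336.
Round 1 (partner 2 proposes): partner 1 can get 110.22336 next round, worth 0.64 × 110.22336 = 70.5429504 now, so partner 2 offers 70.5429504, keeping 169.4570496.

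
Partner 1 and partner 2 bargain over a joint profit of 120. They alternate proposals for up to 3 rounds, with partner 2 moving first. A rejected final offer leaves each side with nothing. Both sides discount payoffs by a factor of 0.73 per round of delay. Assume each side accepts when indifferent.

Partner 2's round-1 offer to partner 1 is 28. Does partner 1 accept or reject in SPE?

Accept

Work out partner 1's continuation value if the offer is rejected.
Round 3 (partner 2 proposes): partner 1 will accept anything ≥ 0, so partner 2 offers 0 and keeps 120.
Round 2 (partner 1 proposes): partner 2 can get 120 next round, worth 0.73 × 120 = 87.6 now, so partner 1 offers 87.6, keeping 32.4.
So by rejecting in round 1, partner 1 gets 32.4 next round, worth 0.73 × 32.4 = 23.652 now.
Offer 28 ≥ 23.652, so partner 1 accepts.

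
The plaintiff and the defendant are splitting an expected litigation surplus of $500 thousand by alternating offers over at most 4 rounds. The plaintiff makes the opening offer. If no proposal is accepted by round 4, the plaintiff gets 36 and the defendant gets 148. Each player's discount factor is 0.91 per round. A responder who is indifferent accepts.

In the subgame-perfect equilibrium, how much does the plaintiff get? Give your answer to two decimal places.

109.39

Work backward from the last round.
Round 4 (the defendant proposes): the plaintiff gets 36 if talks fail, so the defendant offers 36 and keeps 464.
Round 3 (the plaintiff proposes): the defendant can get 464 next round, worth 0.91 × 464 = 422.24 now; the plaintiff offers that and keeps 77.76.
Round 2 (the defendant proposes): the plaintiff can get 77.76 next round, worth 0.91 × 77.76 = 70.7616 now, so the defendant offers 70.7616, keeping 429.2384.
Round 1 (the plaintiff proposes): the defendant can get 429.2384 next round, worth 0.91 × 429.2384 = 390.606944 now. The plaintiff offers 390.606944 and keeps 500 − 390.606944 = 109.393056.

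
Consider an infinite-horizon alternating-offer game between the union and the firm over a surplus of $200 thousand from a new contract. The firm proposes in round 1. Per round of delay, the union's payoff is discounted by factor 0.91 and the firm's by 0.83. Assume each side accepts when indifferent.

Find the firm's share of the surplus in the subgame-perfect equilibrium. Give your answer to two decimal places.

In a stationary SPE each proposer offers the other exactly their discounted continuation value.
If the firm keeps x when proposing and the union keeps y when proposing, then x = 200 − 0.91y and y = 200 − 0.83x.
Solving: x = 200(1 − 0.91) / (1 − 0.83·0.91) = 18 / 0.2447 ≈ 73.5595.
The union gets 200 − 73.5595 ≈ 126.4405.

73.56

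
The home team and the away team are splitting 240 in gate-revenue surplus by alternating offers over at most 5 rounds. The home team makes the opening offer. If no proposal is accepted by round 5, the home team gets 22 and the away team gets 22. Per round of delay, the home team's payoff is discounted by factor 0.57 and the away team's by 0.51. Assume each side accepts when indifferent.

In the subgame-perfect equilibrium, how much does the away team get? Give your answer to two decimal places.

69.79

Solve by backward induction from round 5.
Round 5 (the home team proposes): the away team gets 22 if talks fail, so the home team offers 22 and keeps 218.
Round 4 (the away team proposes): the home team can get 218 next round, worth 0.57 × 218 = 124.26 now; the away team offers that and keeps 115.74.
Round 3 (the home team proposes): the away team can get 115.74 next round, worth 0.51 × 115.74 = 59.0274 now; the home team offers that and keeps 180.9726.
Round 2 (the away team proposes): the home team can get 180.9726 next round, worth 0.57 × 180.9726 = 103.154382 now; the away team offers that and keeps 136.845618.
Round 1 (the home team proposes): the away team can get 136.845618 next round, worth 0.51 × 136.845618 = 69.79126518 now; the home team offers that and keeps 170.20873482.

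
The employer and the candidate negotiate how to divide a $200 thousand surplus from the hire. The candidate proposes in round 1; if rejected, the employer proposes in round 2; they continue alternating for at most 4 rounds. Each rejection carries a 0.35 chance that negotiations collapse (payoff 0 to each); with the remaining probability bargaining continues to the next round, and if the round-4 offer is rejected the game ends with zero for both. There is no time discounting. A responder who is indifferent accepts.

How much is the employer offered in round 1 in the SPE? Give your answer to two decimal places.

100.43

By backward induction:
Round 4 (the employer proposes): rejection yields 0 for the candidate; the employer offers 0 and keeps 200.
Round 3 (the candidate proposes): rejecting gives the employer an expected 0.65 × 200 = 130, so the candidate offers 130, keeping 70.
Round 2 (the employer proposes): rejecting gives the candidate an expected 0.65 × 70 = 45.5; the employer offers that and keeps 154.5.
Round 1 (the candidate proposes): rejecting gives the employer an expected 0.65 × 154.5 = 100.425. The candidate offers 100.425 and keeps 200 − 100.425 = 99.575.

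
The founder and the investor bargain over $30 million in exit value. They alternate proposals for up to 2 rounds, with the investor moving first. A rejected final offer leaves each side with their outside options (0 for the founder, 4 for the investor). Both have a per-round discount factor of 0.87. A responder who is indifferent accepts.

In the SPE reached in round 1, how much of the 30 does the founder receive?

22.62

Work backward from the last round.
Round 2 (the founder proposes): the investor gets 4 if talks fail, so the founder offers 4 and keeps 26.
Round 1 (the investor proposes): the founder can get 26 next round, worth 0.87 × 26 = 22.62 now; the investor offers that and keeps 7.38.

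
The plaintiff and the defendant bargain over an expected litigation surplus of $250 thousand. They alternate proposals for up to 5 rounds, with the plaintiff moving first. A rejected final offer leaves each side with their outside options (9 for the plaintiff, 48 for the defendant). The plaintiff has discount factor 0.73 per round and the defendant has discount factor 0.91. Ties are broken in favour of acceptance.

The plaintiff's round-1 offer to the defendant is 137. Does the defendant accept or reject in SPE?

Accept

Work out the defendant's continuation value if the offer is rejected.
Round 5 (the plaintiff proposes): the defendant gets 48 if talks fail, so the plaintiff offers 48 and keeps 202.
Round 4 (the defendant proposes): the plaintiff can get 202 next round, worth 0.73 × 202 = 147.46 now, so the defendant offers 147.46, keeping 102.54.
Round 3 (the plaintiff proposes): the defendant can get 102.54 next round, worth 0.91 × 102.54 = 93.3114 now. The plaintiff offers 93.3114 and keeps 250 − 93.3114 = 156.6886.
Round 2 (the defendant proposes): the plaintiff can get 156.6886 next round, worth 0.73 × 156.6886 = 114.382678 now. The defendant offers 114.382678 and keeps 250 − 114.382678 = 135.617322.
So by rejecting in round 1, the defendant gets 135.617322 next round, worth 0.91 × 135.617322 = 123.41176302 now.
Offer 137 ≥ 123.41176302, so the defendant accepts.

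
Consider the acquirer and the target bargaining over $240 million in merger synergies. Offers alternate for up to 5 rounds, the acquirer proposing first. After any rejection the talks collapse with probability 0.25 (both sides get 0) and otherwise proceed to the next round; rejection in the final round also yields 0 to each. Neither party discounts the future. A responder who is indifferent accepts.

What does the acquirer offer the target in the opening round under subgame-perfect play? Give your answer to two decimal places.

Round 5 (the acquirer proposes): rejection yields 0 for the target; the acquirer offers 0 and keeps 240.
Round 4 (the target proposes): rejecting gives the acquirer an expected 0.75 × 240 = 180. The target offers 180 and keeps 240 − 180 = 60.
Round 3 (the acquirer proposes): rejecting gives the target an expected 0.75 × 60 = 45; the acquirer offers that and keeps 195.
Round 2 (the target proposes): rejecting gives the acquirer an expected 0.75 × 195 = 146.25; the target offers that and keeps 93.75.
Round 1 (the acquirer proposes): rejecting gives the target an expected 0.75 × 93.75 = 70.3125; the acquirer offers that and keeps 169.6875.

70.31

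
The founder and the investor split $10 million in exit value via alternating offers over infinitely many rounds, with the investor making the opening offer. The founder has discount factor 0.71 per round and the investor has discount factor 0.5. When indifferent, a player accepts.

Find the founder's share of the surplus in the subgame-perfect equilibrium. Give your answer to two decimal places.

5.50

In a stationary SPE each proposer offers the other exactly their discounted continuation value.
If the investor keeps x when proposing and the founder keeps y when proposing, then x = 10 − 0.71y and y = 10 − 0.5x.
Solving: x = 10(1 − 0.71) / (1 − 0.5·0.71) = 2.9 / 0.645 ≈ 4.4961.
The founder gets 10 − 4.4961 ≈ 5.5039.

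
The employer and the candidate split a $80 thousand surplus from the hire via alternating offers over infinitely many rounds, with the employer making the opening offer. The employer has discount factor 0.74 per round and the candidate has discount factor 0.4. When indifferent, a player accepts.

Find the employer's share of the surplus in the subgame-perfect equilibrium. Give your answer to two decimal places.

When the employer proposes, the candidate accepts any offer worth at least 0.4 times what the candidate would get by proposing next round; and vice versa.
This gives x = 80 − 0.4y and y = 80 − 0.74x, where x and y are each side's share when it proposes.
Hence (1 − 0.4·0.74)x = 80(1 − 0.4), i.e. 0.704·x = 48.
x ≈ 68.1818; the candidate's share is 80 − x ≈ 11.8182.

68.18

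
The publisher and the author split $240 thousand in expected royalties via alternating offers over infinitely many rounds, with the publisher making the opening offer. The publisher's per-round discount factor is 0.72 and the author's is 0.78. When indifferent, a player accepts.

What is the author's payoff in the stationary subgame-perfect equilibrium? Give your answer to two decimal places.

119.56

In a stationary SPE each proposer offers the other exactly their discounted continuation value.
If the publisher keeps x when proposing and the author keeps y when proposing, then x = 240 − 0.78y and y = 240 − 0.72x.
Solving: x = 240(1 − 0.78) / (1 − 0.72·0.78) = 52.8 / 0.4384 ≈ 120.4380.
The author gets 240 − 120.4380 ≈ 119.5620.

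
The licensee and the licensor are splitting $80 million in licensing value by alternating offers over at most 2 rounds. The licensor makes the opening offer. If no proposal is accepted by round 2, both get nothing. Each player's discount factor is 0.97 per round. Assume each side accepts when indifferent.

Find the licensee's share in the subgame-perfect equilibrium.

Round 2 (the licensee proposes): rejection yields 0 for the licensor; the licensee offers 0 and keeps 80.
Round 1 (the licensor proposes): the licensee can get 80 next round, worth 0.97 × 80 = 77.6 now; the licensor offers that and keeps 2.4.

77.6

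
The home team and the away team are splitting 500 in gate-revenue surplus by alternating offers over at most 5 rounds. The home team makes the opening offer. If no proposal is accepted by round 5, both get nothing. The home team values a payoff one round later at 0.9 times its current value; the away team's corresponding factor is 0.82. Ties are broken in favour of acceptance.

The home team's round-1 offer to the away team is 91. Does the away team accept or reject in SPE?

Accept

Round 5 (the home team proposes): rejection yields 0 for the away team; the home team offers 0 and keeps 500.
Round 4 (the away team proposes): the home team can get 500 next round, worth 0.9 × 500 = 450 now; the away team offers that and keeps 50.
Round 3 (the home team proposes): the away team can get 50 next round, worth 0.82 × 50 = 41 now; the home team offers that and keeps 459.
Round 2 (the away team proposes): the home team can get 459 next round, worth 0.9 × 459 = 413.1 now; the away team offers that and keeps 86.9.
So by rejecting in round 1, the away team gets 86.9 next round, worth 0.82 × 86.9 = 71.258 now.
Offer 91 ≥ 71.258, so the away team accepts.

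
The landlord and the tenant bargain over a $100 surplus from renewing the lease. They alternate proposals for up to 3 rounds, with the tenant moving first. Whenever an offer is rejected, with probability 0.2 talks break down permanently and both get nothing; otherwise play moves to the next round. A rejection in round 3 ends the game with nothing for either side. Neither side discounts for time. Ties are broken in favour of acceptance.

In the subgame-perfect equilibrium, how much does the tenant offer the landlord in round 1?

Round 3 (the tenant proposes): the landlord will accept anything ≥ 0, so the tenant offers 0 and keeps 100.
Round 2 (the landlord proposes): rejecting gives the tenant an expected 0.8 × 100 = 80, so the landlord offers 80, keeping 20.
Round 1 (the tenant proposes): rejecting gives the landlord an expected 0.8 × 20 = 16, so the tenant offers 16, keeping 84.

16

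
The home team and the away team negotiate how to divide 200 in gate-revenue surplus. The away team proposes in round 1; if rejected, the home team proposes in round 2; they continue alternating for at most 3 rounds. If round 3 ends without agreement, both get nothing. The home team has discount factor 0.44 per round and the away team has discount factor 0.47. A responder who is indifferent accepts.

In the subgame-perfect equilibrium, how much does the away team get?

Round 3 (the away team proposes): rejection yields 0 for the home team; the away team offers 0 and keeps 200.
Round 2 (the home team proposes): the away team can get 200 next round, worth 0.47 × 200 = 94 now. The home team offers 94 and keeps 200 − 94 = 106.
Round 1 (the away team proposes): the home team can get 106 next round, worth 0.44 × 106 = 46.64 now; the away team offers that and keeps 153.36.

153.36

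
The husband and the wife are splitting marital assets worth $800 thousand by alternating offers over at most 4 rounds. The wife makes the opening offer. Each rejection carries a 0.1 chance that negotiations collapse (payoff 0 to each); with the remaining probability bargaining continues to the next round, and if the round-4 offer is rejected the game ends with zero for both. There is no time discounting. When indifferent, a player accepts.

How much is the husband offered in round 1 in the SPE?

Round 4 (the husband proposes): the wife will accept anything ≥ 0, so the husband offers 0 and keeps 800.
Round 3 (the wife proposes): rejecting gives the husband an expected 0.9 × 800 = 720, so the wife offers 720, keeping 80.
Round 2 (the husband proposes): rejecting gives the wife an expected 0.9 × 80 = 72, so the husband offers 72, keeping 728.
Round 1 (the wife proposes): rejecting gives the husband an expected 0.9 × 728 = 655.2; the wife offers that and keeps 144.8.

655.2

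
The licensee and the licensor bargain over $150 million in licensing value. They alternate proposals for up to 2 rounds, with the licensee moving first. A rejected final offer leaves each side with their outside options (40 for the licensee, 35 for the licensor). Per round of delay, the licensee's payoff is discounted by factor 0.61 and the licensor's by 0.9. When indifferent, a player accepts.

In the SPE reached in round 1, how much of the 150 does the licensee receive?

Solve by backward induction from round 2.
Round 2 (the licensor proposes): the licensee gets 40 if talks fail, so the licensor offers 40 and keeps 110.
Round 1 (the licensee proposes): the licensor can get 110 next round, worth 0.9 × 110 = 99 now, so the licensee offers 99, keeping 51.

51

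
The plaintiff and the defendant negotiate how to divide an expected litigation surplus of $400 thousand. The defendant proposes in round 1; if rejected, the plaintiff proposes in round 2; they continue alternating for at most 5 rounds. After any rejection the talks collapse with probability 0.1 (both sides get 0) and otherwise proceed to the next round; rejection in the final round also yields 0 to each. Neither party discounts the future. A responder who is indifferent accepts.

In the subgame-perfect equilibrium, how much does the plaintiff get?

65.16

Round 5 (the defendant proposes): rejection yields 0 for the plaintiff; the defendant offers 0 and keeps 400.
Round 4 (the plaintiff proposes): rejecting gives the defendant an expected 0.9 × 400 = 360; the plaintiff offers that and keeps 40.
Round 3 (the defendant proposes): rejecting gives the plaintiff an expected 0.9 × 40 = 36. The defendant offers 36 and keeps 400 − 36 = 364.
Round 2 (the plaintiff proposes): rejecting gives the defendant an expected 0.9 × 364 = 327.6; the plaintiff offers that and keeps 72.4.
Round 1 (the defendant proposes): rejecting gives the plaintiff an expected 0.9 × 72.4 = 65.16; the defendant offers that and keeps 334.84.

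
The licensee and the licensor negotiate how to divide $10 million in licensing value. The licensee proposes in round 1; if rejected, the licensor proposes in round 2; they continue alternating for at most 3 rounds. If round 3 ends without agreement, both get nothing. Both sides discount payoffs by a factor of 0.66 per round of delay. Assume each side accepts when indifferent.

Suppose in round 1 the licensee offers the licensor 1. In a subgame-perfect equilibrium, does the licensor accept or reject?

Work out the licensor's continuation value if the offer is rejected.
Round 3 (the licensee proposes): the licensor will accept anything ≥ 0, so the licensee offers 0 and keeps 10.
Round 2 (the licensor proposes): the licensee can get 10 next round, worth 0.66 × 10 = 6.6 now; the licensor offers that and keeps 3.4.
So by rejecting in round 1, the licensor gets 3.4 next round, worth 0.66 × 3.4 = 2.244 now.
Offer 1 < 2.244, so the licensor rejects.

Reject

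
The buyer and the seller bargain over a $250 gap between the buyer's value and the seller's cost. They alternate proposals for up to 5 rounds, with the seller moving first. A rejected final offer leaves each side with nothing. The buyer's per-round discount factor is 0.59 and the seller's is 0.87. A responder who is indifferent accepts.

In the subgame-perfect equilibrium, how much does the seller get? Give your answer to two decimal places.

Round 5 (the seller proposes): rejection yields 0 for the buyer; the seller offers 0 and keeps 250.
Round 4 (the buyer proposes): the seller can get 250 next round, worth 0.87 × 250 = 217.5 now; the buyer offers that and keeps 32.5.
Round 3 (the seller proposes): the buyer can get 32.5 next round, worth 0.59 × 32.5 = 19.175 now. The seller offers 19.175 and keeps 250 − 19.175 = 230.825.
Round 2 (the buyer proposes): the seller can get 230.825 next round, worth 0.87 × 230.825 = 200.81775 now. The buyer offers 200.81775 and keeps 250 − 200.81775 = 49.18225.
Round 1 (the seller proposes): the buyer can get 49.18225 next round, worth 0.59 × 49.18225 = 29.0175275 now, so the seller offers 29.0175275, keeping 220.9824725.

220.98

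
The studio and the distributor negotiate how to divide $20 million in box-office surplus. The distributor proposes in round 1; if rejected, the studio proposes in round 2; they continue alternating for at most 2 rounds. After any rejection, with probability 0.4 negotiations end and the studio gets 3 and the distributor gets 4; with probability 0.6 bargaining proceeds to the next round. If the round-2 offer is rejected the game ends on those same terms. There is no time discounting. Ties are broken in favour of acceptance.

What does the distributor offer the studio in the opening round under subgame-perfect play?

Round 2 (the studio proposes): the distributor gets 4 if talks fail, so the studio offers 4 and keeps 16.
Round 1 (the distributor proposes): rejecting gives the studio an expected 0.6 × 16 + 0.4 × 3 = 10.8; the distributor offers that and keeps 9.2.

10.8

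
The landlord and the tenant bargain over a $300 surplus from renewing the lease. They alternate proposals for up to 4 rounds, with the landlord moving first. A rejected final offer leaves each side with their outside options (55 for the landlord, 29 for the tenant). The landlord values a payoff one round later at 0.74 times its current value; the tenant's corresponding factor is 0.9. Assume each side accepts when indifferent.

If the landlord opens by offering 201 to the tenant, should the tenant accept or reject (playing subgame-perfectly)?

Reject

Round 4 (the tenant proposes): the landlord gets 55 if talks fail, so the tenant offers 55 and keeps 245.
Round 3 (the landlord proposes): the tenant can get 245 next round, worth 0.9 × 245 = 220.5 now. The landlord offers 220.5 and keeps 300 − 220.5 = 79.5.
Round 2 (the tenant proposes): the landlord can get 79.5 next round, worth 0.74 × 79.5 = 58.83 now, so the tenant offers 58.83, keeping 241.17.
So by rejecting in round 1, the tenant gets 241.17 next round, worth 0.9 × 241.17 = 217.053 now.
Offer 201 < 217.053, so the tenant rejects.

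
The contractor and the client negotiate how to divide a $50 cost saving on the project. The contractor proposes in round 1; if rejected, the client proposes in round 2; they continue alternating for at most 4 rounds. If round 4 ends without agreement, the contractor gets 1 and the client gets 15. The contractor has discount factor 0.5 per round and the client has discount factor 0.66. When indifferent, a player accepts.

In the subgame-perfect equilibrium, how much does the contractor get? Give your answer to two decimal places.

22.83

Round 4 (the client proposes): the contractor gets 1 if talks fail, so the client offers 1 and keeps 49.
Round 3 (the contractor proposes): the client can get 49 next round, worth 0.66 × 49 = 32.34 now, so the contractor offers 32.34, keeping 17.66.
Round 2 (the client proposes): the contractor can get 17.66 next round, worth 0.5 × 17.66 = 8.83 now, so the client offers 8.83, keeping 41.17.
Round 1 (the contractor proposes): the client can get 41.17 next round, worth 0.66 × 41.17 = 27.1722 now; the contractor offers that and keeps 22.8278.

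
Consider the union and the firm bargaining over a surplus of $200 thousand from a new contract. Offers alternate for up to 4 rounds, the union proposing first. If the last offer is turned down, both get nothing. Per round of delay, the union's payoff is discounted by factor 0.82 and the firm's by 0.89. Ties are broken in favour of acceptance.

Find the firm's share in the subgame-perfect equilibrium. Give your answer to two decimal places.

161.94

Round 4 (the firm proposes): rejection yields 0 for the union; the firm offers 0 and keeps 200.
Round 3 (the union proposes): the firm can get 200 next round, worth 0.89 × 200 = 178 now. The union offers 178 and keeps 200 − 178 = 22.
Round 2 (the firm proposes): the union can get 22 next round, worth 0.82 × 22 = 18.04 now, so the firm offers 18.04, keeping 181.96.
Round 1 (the union proposes): the firm can get 181.96 next round, worth 0.89 × 181.96 = 161.9444 now; the union offers that and keeps 38.0556.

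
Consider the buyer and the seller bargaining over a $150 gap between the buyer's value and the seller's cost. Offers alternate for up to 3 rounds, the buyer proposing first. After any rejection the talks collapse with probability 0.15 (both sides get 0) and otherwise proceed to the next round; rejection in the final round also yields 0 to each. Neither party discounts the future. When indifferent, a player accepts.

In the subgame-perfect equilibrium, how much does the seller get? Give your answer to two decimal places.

Round 3 (the buyer proposes): rejection yields 0 for the seller; the buyer offers 0 and keeps 150.
Round 2 (the seller proposes): rejecting gives the buyer an expected 0.85 × 150 = 127.5, so the seller offers 127.5, keeping 22.5.
Round 1 (the buyer proposes): rejecting gives the seller an expected 0.85 × 22.5 = 19.125. The buyer offers 19.125 and keeps 150 − 19.125 = 130.875.

19.13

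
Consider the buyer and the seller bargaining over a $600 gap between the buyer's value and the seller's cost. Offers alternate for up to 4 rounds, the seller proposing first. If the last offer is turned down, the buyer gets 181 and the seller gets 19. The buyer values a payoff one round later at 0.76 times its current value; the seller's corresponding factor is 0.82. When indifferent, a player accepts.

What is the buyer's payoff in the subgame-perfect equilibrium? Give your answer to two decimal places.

357.26

By backward induction:
Round 4 (the buyer proposes): the seller gets 19 if talks fail, so the buyer offers 19 and keeps 581.
Round 3 (the seller proposes): the buyer can get 581 next round, worth 0.76 × 581 = 441.56 now. The seller offers 441.56 and keeps 600 − 441.56 = 158.44.
Round 2 (the buyer proposes): the seller can get 158.44 next round, worth 0.82 × 158.44 = 129.9208 now; the buyer offers that and keeps 470.0792.
Round 1 (the seller proposes): the buyer can get 470.0792 next round, worth 0.76 × 470.0792 = 357.260192 now; the seller offers that and keeps 242.739808.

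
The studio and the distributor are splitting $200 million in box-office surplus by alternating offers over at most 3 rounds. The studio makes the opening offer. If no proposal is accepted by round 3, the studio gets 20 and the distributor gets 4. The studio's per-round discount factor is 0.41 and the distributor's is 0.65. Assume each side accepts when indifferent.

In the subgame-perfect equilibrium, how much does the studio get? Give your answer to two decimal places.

122.23

By backward induction:
Round 3 (the studio proposes): the distributor gets 4 if talks fail, so the studio offers 4 and keeps 196.
Round 2 (the distributor proposes): the studio can get 196 next round, worth 0.41 × 196 = 80.36 now; the distributor offers that and keeps 119.64.
Round 1 (the studio proposes): the distributor can get 119.64 next round, worth 0.65 × 119.64 = 77.766 now. The studio offers 77.766 and keeps 200 − 77.766 = 122.234.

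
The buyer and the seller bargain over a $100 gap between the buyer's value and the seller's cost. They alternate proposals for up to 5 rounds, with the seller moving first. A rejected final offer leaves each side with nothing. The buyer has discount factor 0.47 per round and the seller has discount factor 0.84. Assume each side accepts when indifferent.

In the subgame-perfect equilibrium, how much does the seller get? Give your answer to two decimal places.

89.51

Round 5 (the seller proposes): the buyer will accept anything ≥ 0, so the seller offers 0 and keeps 100.
Round 4 (the buyer proposes): the seller can get 100 next round, worth 0.84 × 100 = 84 now; the buyer offers that and keeps 16.
Round 3 (the seller proposes): the buyer can get 16 next round, worth 0.47 × 16 = 7.52 now, so the seller offers 7.52, keeping 92.48.
Round 2 (the buyer proposes): the seller can get 92.48 next round, worth 0.84 × 92.48 = 77.6832 now, so the buyer offers 77.6832, keeping 22.3168.
Round 1 (the seller proposes): the buyer can get 22.3168 next round, worth 0.47 × 22.3168 = 10.488896 now; the seller offers that and keeps 89.511104.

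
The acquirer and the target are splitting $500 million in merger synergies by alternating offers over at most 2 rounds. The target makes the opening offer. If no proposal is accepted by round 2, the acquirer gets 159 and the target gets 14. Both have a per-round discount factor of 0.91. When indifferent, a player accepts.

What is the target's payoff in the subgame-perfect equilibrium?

Round 2 (the acquirer proposes): the target gets 14 if talks fail, so the acquirer offers 14 and keeps 486.
Round 1 (the target proposes): the acquirer can get 486 next round, worth 0.91 × 486 = 442.26 now; the target offers that and keeps 57.74.

57.74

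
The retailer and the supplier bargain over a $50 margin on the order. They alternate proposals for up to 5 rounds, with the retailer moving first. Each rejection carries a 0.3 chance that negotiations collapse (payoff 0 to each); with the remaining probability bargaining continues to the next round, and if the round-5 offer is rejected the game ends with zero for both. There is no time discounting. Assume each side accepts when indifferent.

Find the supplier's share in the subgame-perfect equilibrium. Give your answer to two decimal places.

By backward induction:
Round 5 (the retailer proposes): rejection yields 0 for the supplier; the retailer offers 0 and keeps 50.
Round 4 (the supplier proposes): rejecting gives the retailer an expected 0.7 × 50 = 35; the supplier offers that and keeps 15.
Round 3 (the retailer proposes): rejecting gives the supplier an expected 0.7 × 15 = 10.5; the retailer offers that and keeps 39.5.
Round 2 (the supplier proposes): rejecting gives the retailer an expected 0.7 × 39.5 = 27.65, so the supplier offers 27.65, keeping 22.35.
Round 1 (the retailer proposes): rejecting gives the supplier an expected 0.7 × 22.35 = 15.645; the retailer offers that and keeps 34.355.

15.65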